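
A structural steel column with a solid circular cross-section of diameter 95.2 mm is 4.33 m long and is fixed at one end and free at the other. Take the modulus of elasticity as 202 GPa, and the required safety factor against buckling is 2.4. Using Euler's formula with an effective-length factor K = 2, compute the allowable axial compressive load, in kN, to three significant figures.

P_allow = 44.7 kN

I = πd⁴/64 = π×95.2⁴/64 = 4.032×10^6 mm⁴.
Effective length L_e = KL = 2×4.33 m = 8660 mm.
Euler critical load P_cr = π²EI/L_e² = π²×202000×4.032×10^6/8660² = 107200 N.
P_allow = P_cr/n = 107200/2.4 = 44660 N.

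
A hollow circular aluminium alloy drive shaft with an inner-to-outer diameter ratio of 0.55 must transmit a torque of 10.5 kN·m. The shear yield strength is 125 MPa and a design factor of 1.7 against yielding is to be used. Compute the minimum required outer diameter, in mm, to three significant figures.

τ_allow = 125/1.7 = 73.53 MPa.
For a hollow shaft τ = 16T/[πd_o³(1−k⁴)] with k = 0.55, so 1−k⁴ = 0.9085.
d_o³ = 16T/[π τ_allow (1−k⁴)] = 16×1.0500×10^7/(π×73.53×0.9085) = 800500 mm³.
d_o = 92.85 mm.

d_o = 92.9 mm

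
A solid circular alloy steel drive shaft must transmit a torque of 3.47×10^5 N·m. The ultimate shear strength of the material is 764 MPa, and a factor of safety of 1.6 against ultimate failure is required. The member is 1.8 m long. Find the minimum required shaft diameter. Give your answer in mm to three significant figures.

d = 155 mm

Allowable shear stress τ_allow = 764/1.6 = 477.5 MPa.
For a solid shaft τ = 16T/(πd³), so d³ = 16T/(π τ_allow) = 16×3.4700×10^8/(π×477.5) = 3.701×10^6 mm³.
d = (3.701×10^6)^(1/3) = 154.7 mm.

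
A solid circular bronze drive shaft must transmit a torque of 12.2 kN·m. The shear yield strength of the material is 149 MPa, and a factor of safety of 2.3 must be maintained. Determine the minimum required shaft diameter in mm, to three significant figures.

Allowable shear stress τ_allow = 149/2.3 = 64.78 MPa.
For a solid shaft τ = 16T/(πd³), so d³ = 16T/(π τ_allow) = 16×1.2200×10^7/(π×64.78) = 959100 mm³.
d = (959100)^(1/3) = 98.62 mm.

d = 98.6 mm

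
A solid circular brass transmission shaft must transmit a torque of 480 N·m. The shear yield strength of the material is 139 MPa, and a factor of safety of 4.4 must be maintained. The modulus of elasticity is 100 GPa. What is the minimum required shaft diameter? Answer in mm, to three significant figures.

d = 42.6 mm

Allowable shear stress τ_allow = 139/4.4 = 31.59 MPa.
For a solid shaft τ = 16T/(πd³), so d³ = 16T/(π τ_allow) = 16×480000/(π×31.59) = 77380 mm³.
d = (77380)^(1/3) = 42.61 mm.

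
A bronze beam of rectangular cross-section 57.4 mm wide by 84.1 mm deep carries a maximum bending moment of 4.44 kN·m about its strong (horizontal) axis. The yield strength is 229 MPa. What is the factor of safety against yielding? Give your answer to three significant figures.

Section modulus S = bh²/6 = 57.4×84.1²/6 = 67660 mm³.
σ = M/S = 4440000/67660 = 65.62 MPa.
n = 229/65.62 = 3.490.

n = 3.49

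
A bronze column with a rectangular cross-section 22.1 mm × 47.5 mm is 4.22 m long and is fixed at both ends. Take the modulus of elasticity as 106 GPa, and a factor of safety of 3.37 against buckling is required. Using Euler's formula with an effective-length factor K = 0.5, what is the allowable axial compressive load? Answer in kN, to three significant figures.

Buckling occurs about the weak axis: I_min = h·b³/12 = 47.5×22.1³/12 = 42730 mm⁴ (b = 22.1 mm is the smaller dimension).
Effective length L_e = KL = 0.5×4.22 m = 2110 mm.
Euler critical load P_cr = π²EI/L_e² = π²×106000×42730/2110² = 10040 N.
P_allow = P_cr/n = 10040/3.37 = 2979 N.

P_allow = 2.98 kN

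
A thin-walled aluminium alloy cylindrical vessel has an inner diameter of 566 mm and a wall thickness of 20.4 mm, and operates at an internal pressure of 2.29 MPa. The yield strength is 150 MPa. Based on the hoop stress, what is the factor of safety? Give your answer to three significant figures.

σ_h = pD/(2t) = 2.29×566/(2×20.4) = 31.77 MPa.
n = 150/31.77 = 4.722.

n = 4.72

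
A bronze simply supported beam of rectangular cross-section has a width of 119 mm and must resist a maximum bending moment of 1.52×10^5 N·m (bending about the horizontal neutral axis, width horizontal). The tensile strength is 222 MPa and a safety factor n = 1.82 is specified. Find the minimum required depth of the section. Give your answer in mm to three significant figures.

σ_allow = 222/1.82 = 122.0 MPa.
For a rectangular section σ = 6M/(bh²), so h² = 6M/(b σ_allow) = 6×1.5200×10^8/(119×122.0) = 62830 mm².
h = 250.7 mm.

h = 251 mm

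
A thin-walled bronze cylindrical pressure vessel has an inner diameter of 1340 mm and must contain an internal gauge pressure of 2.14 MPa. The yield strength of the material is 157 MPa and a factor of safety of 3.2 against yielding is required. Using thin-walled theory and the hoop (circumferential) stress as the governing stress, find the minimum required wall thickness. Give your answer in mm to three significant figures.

σ_allow = 157/3.2 = 49.06 MPa.
Hoop stress σ_h = pD/(2t), so t = pD/(2σ_allow) = 2.14×1340/(2×49.06) = 29.22 mm.

t = 29.2 mm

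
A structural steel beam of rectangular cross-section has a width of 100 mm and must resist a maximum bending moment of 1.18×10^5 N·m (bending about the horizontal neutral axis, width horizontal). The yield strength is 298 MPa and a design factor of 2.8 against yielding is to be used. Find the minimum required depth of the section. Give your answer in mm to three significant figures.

h = 258 mm

σ_allow = 298/2.8 = 106.4 MPa.
For a rectangular section σ = 6M/(bh²), so h² = 6M/(b σ_allow) = 6×1.1800×10^8/(100×106.4) = 66520 mm².
h = 257.9 mm.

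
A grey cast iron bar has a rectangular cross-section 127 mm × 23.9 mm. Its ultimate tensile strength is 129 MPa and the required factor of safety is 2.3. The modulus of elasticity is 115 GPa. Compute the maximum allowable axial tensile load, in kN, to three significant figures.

F_allow = 170 kN

σ_allow = 129/2.3 = 56.09 MPa.
A = 127×23.9 = 3035 mm².
F_allow = σ_allow × A = 56.09×3035 = 170200 N.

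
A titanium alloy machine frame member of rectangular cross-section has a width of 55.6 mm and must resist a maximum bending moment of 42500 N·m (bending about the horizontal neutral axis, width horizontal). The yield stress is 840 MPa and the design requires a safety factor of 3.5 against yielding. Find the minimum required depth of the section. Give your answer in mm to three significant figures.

σ_allow = 840/3.5 = 240.0 MPa.
For a rectangular section σ = 6M/(bh²), so h² = 6M/(b σ_allow) = 6×4.2500×10^7/(55.6×240.0) = 19110 mm².
h = 138.2 mm.

h = 138 mm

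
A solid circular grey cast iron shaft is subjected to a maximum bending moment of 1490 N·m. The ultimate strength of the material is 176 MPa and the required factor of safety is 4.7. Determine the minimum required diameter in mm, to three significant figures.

σ_allow = 176/4.7 = 37.45 MPa.
For a solid circular section σ = 32M/(πd³), so d³ = 32M/(π σ_allow) = 32×1490000/(π×37.45) = 405300 mm³.
d = 74.00 mm.

d = 74.0 mm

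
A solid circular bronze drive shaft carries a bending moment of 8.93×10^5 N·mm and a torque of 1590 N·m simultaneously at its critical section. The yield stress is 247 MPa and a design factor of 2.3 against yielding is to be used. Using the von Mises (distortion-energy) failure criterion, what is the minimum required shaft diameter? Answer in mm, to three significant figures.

σ_allow = σ_y/n = 247/2.3 = 107.4 MPa.
For a solid shaft σ_b = 32M/(πd³) and τ = 16T/(πd³), so the von Mises stress is σ' = (16/πd³)·√(4M²+3T²).
√(4M²+3T²) = √(4×(893000)² + 3×(1.590×10^6)²) = 3.282×10^6 N·mm.
d³ = 16×3.282×10^6/(π×107.4) = 155700 mm³.
d = 53.79 mm.

d = 53.8 mm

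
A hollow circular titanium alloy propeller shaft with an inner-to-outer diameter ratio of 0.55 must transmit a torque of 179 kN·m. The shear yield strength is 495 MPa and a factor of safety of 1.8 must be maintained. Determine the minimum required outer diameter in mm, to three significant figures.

τ_allow = 495/1.8 = 275.0 MPa.
For a hollow shaft τ = 16T/[πd_o³(1−k⁴)] with k = 0.55, so 1−k⁴ = 0.9085.
d_o³ = 16T/[π τ_allow (1−k⁴)] = 16×1.7900×10^8/(π×275.0×0.9085) = 3.649×10^6 mm³.
d_o = 154.0 mm.

d_o = 154 mm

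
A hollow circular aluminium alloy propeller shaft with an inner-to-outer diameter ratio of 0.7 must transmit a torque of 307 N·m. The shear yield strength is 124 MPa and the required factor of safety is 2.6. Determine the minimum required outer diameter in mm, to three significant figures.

τ_allow = 124/2.6 = 47.69 MPa.
For a hollow shaft τ = 16T/[πd_o³(1−k⁴)] with k = 0.7, so 1−k⁴ = 0.7599.
d_o³ = 16T/[π τ_allow (1−k⁴)] = 16×307000/(π×47.69×0.7599) = 43140 mm³.
d_o = 35.07 mm.

d_o = 35.1 mm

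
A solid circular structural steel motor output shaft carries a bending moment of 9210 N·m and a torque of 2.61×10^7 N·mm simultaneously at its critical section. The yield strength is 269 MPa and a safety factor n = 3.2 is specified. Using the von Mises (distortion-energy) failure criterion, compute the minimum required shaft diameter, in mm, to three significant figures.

d = 144 mm

σ_allow = σ_y/n = 269/3.2 = 84.06 MPa.
For a solid shaft σ_b = 32M/(πd³) and τ = 16T/(πd³), so the von Mises stress is σ' = (16/πd³)·√(4M²+3T²).
√(4M²+3T²) = √(4×(9.210×10^6)² + 3×(2.610×10^7)²) = 4.882×10^7 N·mm.
d³ = 16×4.882×10^7/(π×84.06) = 2.957×10^6 mm³.
d = 143.5 mm.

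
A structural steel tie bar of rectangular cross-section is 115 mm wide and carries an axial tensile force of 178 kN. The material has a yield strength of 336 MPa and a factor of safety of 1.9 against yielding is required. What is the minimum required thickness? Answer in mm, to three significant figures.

t = 8.75 mm

σ_allow = 336/1.9 = 176.8 MPa.
Required area A = F/σ_allow = 178000/176.8 = 1007 mm².
t = A/w = 1007/115 = 8.753 mm.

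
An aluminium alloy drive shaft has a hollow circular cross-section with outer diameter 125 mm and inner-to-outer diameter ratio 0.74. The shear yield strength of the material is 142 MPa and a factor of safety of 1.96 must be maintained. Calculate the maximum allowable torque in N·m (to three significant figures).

τ_allow = 142/1.96 = 72.45 MPa.
For a hollow shaft T_allow = τ_allow·πd_o³(1−k⁴)/16 with 1−k⁴ = 0.7001, so πd_o³(1−k⁴)/16 = 268500 mm³.
T_allow = 72.45×268500 = 1.945×10^7 N·mm = 19450 N·m.

T_allow = 19500 N·m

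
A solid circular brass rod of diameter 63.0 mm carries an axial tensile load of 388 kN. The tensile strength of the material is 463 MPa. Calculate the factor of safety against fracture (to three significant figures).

n = 3.72

A = πd²/4 = 3117 mm².
σ = F/A = 388000/3117 = 124.5 MPa.
n = 463/124.5 = 3.720.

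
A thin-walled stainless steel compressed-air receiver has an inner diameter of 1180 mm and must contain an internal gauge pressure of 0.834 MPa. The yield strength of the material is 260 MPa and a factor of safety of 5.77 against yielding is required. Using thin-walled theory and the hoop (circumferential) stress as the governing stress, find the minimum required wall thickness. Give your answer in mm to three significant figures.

t = 10.9 mm

σ_allow = 260/5.77 = 45.06 MPa.
Hoop stress σ_h = pD/(2t), so t = pD/(2σ_allow) = 0.834×1180/(2×45.06) = 10.92 mm.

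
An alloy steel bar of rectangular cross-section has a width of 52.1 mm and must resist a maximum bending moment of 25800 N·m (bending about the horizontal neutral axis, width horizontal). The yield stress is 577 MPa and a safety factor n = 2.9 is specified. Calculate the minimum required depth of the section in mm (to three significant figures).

σ_allow = 577/2.9 = 199.0 MPa.
For a rectangular section σ = 6M/(bh²), so h² = 6M/(b σ_allow) = 6×2.5800×10^7/(52.1×199.0) = 14930 mm².
h = 122.2 mm.

h = 122 mm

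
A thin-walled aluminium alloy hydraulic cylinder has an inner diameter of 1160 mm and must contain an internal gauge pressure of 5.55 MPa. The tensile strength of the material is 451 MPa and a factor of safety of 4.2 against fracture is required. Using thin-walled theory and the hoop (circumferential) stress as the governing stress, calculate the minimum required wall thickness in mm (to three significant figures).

σ_allow = 451/4.2 = 107.4 MPa.
Hoop stress σ_h = pD/(2t), so t = pD/(2σ_allow) = 5.55×1160/(2×107.4) = 29.98 mm.

t = 30.0 mm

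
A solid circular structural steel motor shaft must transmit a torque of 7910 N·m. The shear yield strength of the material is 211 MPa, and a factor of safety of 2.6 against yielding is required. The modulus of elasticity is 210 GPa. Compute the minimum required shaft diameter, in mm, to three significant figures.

Allowable shear stress τ_allow = 211/2.6 = 81.15 MPa.
For a solid shaft τ = 16T/(πd³), so d³ = 16T/(π τ_allow) = 16×7910000/(π×81.15) = 496400 mm³.
d = (496400)^(1/3) = 79.18 mm.

d = 79.2 mm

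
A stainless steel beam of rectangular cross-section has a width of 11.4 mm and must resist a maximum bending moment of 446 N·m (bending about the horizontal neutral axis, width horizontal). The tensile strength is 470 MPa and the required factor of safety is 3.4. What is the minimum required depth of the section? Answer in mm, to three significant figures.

h = 41.2 mm

σ_allow = 470/3.4 = 138.2 MPa.
For a rectangular section σ = 6M/(bh²), so h² = 6M/(b σ_allow) = 6×446000/(11.4×138.2) = 1698 mm².
h = 41.21 mm.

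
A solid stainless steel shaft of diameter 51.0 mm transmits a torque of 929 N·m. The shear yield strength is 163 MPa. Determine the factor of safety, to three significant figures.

n = 4.57

τ = 16T/(πd³) = 16×929000/(π×51.0³) = 35.67 MPa.
n = τ_limit/τ = 163/35.67 = 4.570.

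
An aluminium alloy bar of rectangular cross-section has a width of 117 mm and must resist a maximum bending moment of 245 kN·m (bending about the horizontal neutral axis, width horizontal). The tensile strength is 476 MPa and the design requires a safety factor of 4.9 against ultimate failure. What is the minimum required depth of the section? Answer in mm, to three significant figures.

σ_allow = 476/4.9 = 97.14 MPa.
For a rectangular section σ = 6M/(bh²), so h² = 6M/(b σ_allow) = 6×2.4500×10^8/(117×97.14) = 129300 mm².
h = 359.6 mm.

h = 360 mm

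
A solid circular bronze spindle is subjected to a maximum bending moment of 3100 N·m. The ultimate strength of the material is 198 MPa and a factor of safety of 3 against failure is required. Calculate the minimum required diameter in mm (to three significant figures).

d = 78.2 mm

σ_allow = 198/3 = 66.00 MPa.
For a solid circular section σ = 32M/(πd³), so d³ = 32M/(π σ_allow) = 32×3100000/(π×66.00) = 478400 mm³.
d = 78.21 mm.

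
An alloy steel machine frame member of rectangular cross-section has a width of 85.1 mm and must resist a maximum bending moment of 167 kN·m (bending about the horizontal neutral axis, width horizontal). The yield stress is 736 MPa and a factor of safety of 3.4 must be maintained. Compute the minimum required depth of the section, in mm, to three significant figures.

σ_allow = 736/3.4 = 216.5 MPa.
For a rectangular section σ = 6M/(bh²), so h² = 6M/(b σ_allow) = 6×1.6700×10^8/(85.1×216.5) = 54390 mm².
h = 233.2 mm.

h = 233 mm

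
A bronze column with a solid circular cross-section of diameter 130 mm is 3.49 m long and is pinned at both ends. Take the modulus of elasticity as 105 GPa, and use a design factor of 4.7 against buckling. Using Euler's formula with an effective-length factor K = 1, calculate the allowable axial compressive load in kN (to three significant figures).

P_allow = 254 kN

I = πd⁴/64 = π×130⁴/64 = 1.402×10^7 mm⁴.
Effective length L_e = KL = 1×3.49 m = 3490 mm.
Euler critical load P_cr = π²EI/L_e² = π²×105000×1.402×10^7/3490² = 1.193×10^6 N.
P_allow = P_cr/n = 1.193×10^6/4.7 = 253800 N.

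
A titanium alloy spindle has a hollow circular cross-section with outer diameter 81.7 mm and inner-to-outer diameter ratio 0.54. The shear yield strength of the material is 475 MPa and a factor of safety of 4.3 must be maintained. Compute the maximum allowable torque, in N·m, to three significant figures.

T_allow = 10800 N·m

τ_allow = 475/4.3 = 110.5 MPa.
For a hollow shaft T_allow = τ_allow·πd_o³(1−k⁴)/16 with 1−k⁴ = 0.9150, so πd_o³(1−k⁴)/16 = 97970 mm³.
T_allow = 110.5×97970 = 1.082×10^7 N·mm = 10820 N·m.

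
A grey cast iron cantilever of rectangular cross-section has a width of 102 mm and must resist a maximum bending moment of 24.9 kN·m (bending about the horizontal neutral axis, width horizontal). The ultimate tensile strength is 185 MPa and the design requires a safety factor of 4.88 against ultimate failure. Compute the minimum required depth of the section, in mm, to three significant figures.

σ_allow = 185/4.88 = 37.91 MPa.
For a rectangular section σ = 6M/(bh²), so h² = 6M/(b σ_allow) = 6×2.4900×10^7/(102×37.91) = 38640 mm².
h = 196.6 mm.

h = 197 mm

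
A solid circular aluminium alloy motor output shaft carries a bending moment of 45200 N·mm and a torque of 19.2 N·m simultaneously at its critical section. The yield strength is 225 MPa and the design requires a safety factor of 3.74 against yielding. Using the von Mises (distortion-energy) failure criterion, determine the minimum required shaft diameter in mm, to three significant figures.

σ_allow = σ_y/n = 225/3.74 = 60.16 MPa.
For a solid shaft σ_b = 32M/(πd³) and τ = 16T/(πd³), so the von Mises stress is σ' = (16/πd³)·√(4M²+3T²).
√(4M²+3T²) = √(4×(45200)² + 3×(19200)²) = 96320 N·mm.
d³ = 16×96320/(π×60.16) = 8154 mm³.
d = 20.13 mm.

d = 20.1 mm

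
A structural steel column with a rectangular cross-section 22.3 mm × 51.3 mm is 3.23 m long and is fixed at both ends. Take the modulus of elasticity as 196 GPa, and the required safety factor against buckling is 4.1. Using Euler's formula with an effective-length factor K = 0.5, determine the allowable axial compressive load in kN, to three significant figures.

Buckling occurs about the weak axis: I_min = h·b³/12 = 51.3×22.3³/12 = 47410 mm⁴ (b = 22.3 mm is the smaller dimension).
Effective length L_e = KL = 0.5×3.23 m = 1615 mm.
Euler critical load P_cr = π²EI/L_e² = π²×196000×47410/1615² = 35160 N.
P_allow = P_cr/n = 35160/4.1 = 8576 N.

P_allow = 8.58 kN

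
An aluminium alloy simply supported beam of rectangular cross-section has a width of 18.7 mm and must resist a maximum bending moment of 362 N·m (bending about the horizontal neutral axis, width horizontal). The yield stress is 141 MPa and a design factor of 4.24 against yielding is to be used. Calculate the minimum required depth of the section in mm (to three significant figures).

h = 59.1 mm

σ_allow = 141/4.24 = 33.25 MPa.
For a rectangular section σ = 6M/(bh²), so h² = 6M/(b σ_allow) = 6×362000/(18.7×33.25) = 3493 mm².
h = 59.10 mm.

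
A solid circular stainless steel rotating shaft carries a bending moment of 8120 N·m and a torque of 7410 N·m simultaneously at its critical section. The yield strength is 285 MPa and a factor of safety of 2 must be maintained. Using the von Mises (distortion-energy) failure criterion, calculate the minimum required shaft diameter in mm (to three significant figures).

d = 90.4 mm

σ_allow = σ_y/n = 285/2 = 142.5 MPa.
For a solid shaft σ_b = 32M/(πd³) and τ = 16T/(πd³), so the von Mises stress is σ' = (16/πd³)·√(4M²+3T²).
√(4M²+3T²) = √(4×(8.120×10^6)² + 3×(7.410×10^6)²) = 2.070×10^7 N·mm.
d³ = 16×2.070×10^7/(π×142.5) = 739800 mm³.
d = 90.44 mm.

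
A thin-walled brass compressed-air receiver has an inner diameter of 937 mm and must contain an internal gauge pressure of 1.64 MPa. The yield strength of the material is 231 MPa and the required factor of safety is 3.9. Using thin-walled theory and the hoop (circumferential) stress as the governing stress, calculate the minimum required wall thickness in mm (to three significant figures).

t = 13.0 mm

σ_allow = 231/3.9 = 59.23 MPa.
Hoop stress σ_h = pD/(2t), so t = pD/(2σ_allow) = 1.64×937/(2×59.23) = 12.97 mm.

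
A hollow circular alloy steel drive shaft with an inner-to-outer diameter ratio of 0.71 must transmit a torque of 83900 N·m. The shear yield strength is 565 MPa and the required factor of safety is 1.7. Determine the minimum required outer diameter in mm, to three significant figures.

d_o = 120 mm

τ_allow = 565/1.7 = 332.4 MPa.
For a hollow shaft τ = 16T/[πd_o³(1−k⁴)] with k = 0.71, so 1−k⁴ = 0.7459.
d_o³ = 16T/[π τ_allow (1−k⁴)] = 16×8.3900×10^7/(π×332.4×0.7459) = 1.724×10^6 mm³.
d_o = 119.9 mm.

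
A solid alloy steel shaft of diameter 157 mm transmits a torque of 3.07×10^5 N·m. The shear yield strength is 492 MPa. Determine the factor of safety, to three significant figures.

n = 1.22

τ = 16T/(πd³) = 16×3.0700×10^8/(π×157³) = 404.0 MPa.
n = τ_limit/τ = 492/404.0 = 1.218.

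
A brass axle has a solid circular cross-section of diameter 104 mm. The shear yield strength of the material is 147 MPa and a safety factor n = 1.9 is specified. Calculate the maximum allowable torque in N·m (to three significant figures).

T_allow = 17100 N·m

τ_allow = 147/1.9 = 77.37 MPa.
For a solid shaft T_allow = τ_allow·πd³/16; πd³/16 = π×104³/16 = 220900 mm³.
T_allow = 77.37×220900 = 1.709×10^7 N·mm = 17090 N·m.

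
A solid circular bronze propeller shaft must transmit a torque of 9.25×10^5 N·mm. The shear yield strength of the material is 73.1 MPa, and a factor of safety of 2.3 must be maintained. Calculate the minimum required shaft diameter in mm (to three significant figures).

Allowable shear stress τ_allow = 73.1/2.3 = 31.78 MPa.
For a solid shaft τ = 16T/(πd³), so d³ = 16T/(π τ_allow) = 16×925000/(π×31.78) = 148200 mm³.
d = (148200)^(1/3) = 52.92 mm.

d = 52.9 mm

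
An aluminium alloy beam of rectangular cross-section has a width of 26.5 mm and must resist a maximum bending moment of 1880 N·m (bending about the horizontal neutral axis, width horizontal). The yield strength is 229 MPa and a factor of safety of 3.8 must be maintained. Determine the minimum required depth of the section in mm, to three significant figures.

h = 84.0 mm

σ_allow = 229/3.8 = 60.26 MPa.
For a rectangular section σ = 6M/(bh²), so h² = 6M/(b σ_allow) = 6×1880000/(26.5×60.26) = 7063 mm².
h = 84.04 mm.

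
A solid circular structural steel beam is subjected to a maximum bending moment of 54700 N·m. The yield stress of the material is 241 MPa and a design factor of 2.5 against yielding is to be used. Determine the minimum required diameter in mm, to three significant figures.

d = 179 mm

σ_allow = 241/2.5 = 96.40 MPa.
For a solid circular section σ = 32M/(πd³), so d³ = 32M/(π σ_allow) = 32×5.4700×10^7/(π×96.40) = 5.780×10^6 mm³.
d = 179.5 mm.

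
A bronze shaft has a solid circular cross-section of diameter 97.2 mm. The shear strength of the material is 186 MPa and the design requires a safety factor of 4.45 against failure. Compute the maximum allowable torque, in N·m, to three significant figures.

T_allow = 7540 N·m

τ_allow = 186/4.45 = 41.80 MPa.
For a solid shaft T_allow = τ_allow·πd³/16; πd³/16 = π×97.2³/16 = 180300 mm³.
T_allow = 41.80×180300 = 7.537×10^6 N·mm = 7537 N·m.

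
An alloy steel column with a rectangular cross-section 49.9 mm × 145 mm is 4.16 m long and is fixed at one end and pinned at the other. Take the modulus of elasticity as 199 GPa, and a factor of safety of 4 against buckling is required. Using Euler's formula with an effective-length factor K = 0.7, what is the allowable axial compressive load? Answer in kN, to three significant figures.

Buckling occurs about the weak axis: I_min = h·b³/12 = 145×49.9³/12 = 1.501×10^6 mm⁴ (b = 49.9 mm is the smaller dimension).
Effective length L_e = KL = 0.7×4.16 m = 2912 mm.
Euler critical load P_cr = π²EI/L_e² = π²×199000×1.501×10^6/2912² = 347700 N.
P_allow = P_cr/n = 347700/4 = 86940 N.

P_allow = 86.9 kN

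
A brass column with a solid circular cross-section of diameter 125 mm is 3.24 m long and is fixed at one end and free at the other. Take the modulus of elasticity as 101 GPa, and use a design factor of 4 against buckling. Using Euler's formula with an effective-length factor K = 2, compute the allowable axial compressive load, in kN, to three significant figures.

P_allow = 71.1 kN

I = πd⁴/64 = π×125⁴/64 = 1.198×10^7 mm⁴.
Effective length L_e = KL = 2×3.24 m = 6480 mm.
Euler critical load P_cr = π²EI/L_e² = π²×101000×1.198×10^7/6480² = 284500 N.
P_allow = P_cr/n = 284500/4 = 71120 N.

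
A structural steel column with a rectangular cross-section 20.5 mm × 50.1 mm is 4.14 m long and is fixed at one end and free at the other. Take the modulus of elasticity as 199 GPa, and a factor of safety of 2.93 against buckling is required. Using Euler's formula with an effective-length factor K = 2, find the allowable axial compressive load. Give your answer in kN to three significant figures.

Buckling occurs about the weak axis: I_min = h·b³/12 = 50.1×20.5³/12 = 35970 mm⁴ (b = 20.5 mm is the smaller dimension).
Effective length L_e = KL = 2×4.14 m = 8280 mm.
Euler critical load P_cr = π²EI/L_e² = π²×199000×35970/8280² = 1030 N.
P_allow = P_cr/n = 1030/2.93 = 351.7 N.

P_allow = 0.352 kN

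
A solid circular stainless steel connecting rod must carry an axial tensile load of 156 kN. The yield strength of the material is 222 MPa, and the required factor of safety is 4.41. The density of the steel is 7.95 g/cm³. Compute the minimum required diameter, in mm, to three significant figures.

Allowable stress σ_allow = 222/4.41 = 50.34 MPa.
Required area A = F/σ_allow = 156000/50.34 = 3099 mm².
A = πd²/4 → d = √(4A/π) = 62.81 mm.

d = 62.8 mm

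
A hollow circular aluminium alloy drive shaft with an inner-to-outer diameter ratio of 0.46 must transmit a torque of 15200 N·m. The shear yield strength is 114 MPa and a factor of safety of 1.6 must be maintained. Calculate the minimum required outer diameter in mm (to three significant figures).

τ_allow = 114/1.6 = 71.25 MPa.
For a hollow shaft τ = 16T/[πd_o³(1−k⁴)] with k = 0.46, so 1−k⁴ = 0.9552.
d_o³ = 16T/[π τ_allow (1−k⁴)] = 16×1.5200×10^7/(π×71.25×0.9552) = 1.137×10^6 mm³.
d_o = 104.4 mm.

d_o = 104 mm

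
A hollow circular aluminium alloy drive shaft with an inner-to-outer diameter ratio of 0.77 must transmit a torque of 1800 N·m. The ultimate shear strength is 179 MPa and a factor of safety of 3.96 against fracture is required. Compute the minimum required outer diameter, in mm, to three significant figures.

τ_allow = 179/3.96 = 45.20 MPa.
For a hollow shaft τ = 16T/[πd_o³(1−k⁴)] with k = 0.77, so 1−k⁴ = 0.6485.
d_o³ = 16T/[π τ_allow (1−k⁴)] = 16×1800000/(π×45.20×0.6485) = 312700 mm³.
d_o = 67.88 mm.

d_o = 67.9 mm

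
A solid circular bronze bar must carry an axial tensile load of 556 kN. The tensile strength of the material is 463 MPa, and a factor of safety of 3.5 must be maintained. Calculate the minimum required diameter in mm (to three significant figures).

d = 73.2 mm

Allowable stress σ_allow = 463/3.5 = 132.3 MPa.
Required area A = F/σ_allow = 556000/132.3 = 4203 mm².
A = πd²/4 → d = √(4A/π) = 73.15 mm.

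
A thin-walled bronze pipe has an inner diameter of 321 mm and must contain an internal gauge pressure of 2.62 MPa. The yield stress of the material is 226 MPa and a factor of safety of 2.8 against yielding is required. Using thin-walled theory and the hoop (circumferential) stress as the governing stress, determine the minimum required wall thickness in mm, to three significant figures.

t = 5.21 mm

σ_allow = 226/2.8 = 80.71 MPa.
Hoop stress σ_h = pD/(2t), so t = pD/(2σ_allow) = 2.62×321/(2×80.71) = 5.210 mm.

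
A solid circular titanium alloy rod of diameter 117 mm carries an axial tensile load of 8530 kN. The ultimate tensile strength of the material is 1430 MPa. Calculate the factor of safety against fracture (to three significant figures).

A = πd²/4 = 10750 mm².
σ = F/A = 8530000/10750 = 793.4 MPa.
n = 1430/793.4 = 1.802.

n = 1.80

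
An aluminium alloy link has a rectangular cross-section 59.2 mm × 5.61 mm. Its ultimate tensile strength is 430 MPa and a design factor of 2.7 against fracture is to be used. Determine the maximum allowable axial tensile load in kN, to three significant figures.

σ_allow = 430/2.7 = 159.3 MPa.
A = 59.2×5.61 = 332.1 mm².
F_allow = σ_allow × A = 159.3×332.1 = 52890 N.

F_allow = 52.9 kN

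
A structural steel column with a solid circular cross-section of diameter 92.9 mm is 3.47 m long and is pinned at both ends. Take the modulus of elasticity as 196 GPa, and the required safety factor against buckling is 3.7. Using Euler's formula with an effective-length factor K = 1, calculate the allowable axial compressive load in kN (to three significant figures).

I = πd⁴/64 = π×92.9⁴/64 = 3.656×10^6 mm⁴.
Effective length L_e = KL = 1×3.47 m = 3470 mm.
Euler critical load P_cr = π²EI/L_e² = π²×196000×3.656×10^6/3470² = 587400 N.
P_allow = P_cr/n = 587400/3.7 = 158800 N.

P_allow = 159 kN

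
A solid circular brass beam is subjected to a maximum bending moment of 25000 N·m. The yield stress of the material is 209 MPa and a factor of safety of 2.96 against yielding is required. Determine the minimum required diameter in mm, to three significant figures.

σ_allow = 209/2.96 = 70.61 MPa.
For a solid circular section σ = 32M/(πd³), so d³ = 32M/(π σ_allow) = 32×2.5000×10^7/(π×70.61) = 3.606×10^6 mm³.
d = 153.4 mm.

d = 153 mm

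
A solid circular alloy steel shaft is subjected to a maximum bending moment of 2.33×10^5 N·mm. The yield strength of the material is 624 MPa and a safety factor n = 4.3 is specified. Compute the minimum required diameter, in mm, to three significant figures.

σ_allow = 624/4.3 = 145.1 MPa.
For a solid circular section σ = 32M/(πd³), so d³ = 32M/(π σ_allow) = 32×233000/(π×145.1) = 16350 mm³.
d = 25.38 mm.

d = 25.4 mm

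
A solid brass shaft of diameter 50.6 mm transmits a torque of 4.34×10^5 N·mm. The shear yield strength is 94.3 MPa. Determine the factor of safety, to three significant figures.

n = 5.53

τ = 16T/(πd³) = 16×434000/(π×50.6³) = 17.06 MPa.
n = τ_limit/τ = 94.3/17.06 = 5.527.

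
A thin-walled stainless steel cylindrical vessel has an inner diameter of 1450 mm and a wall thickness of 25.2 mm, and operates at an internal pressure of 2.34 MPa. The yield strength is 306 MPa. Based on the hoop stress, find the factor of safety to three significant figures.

σ_h = pD/(2t) = 2.34×1450/(2×25.2) = 67.32 MPa.
n = 306/67.32 = 4.545.

n = 4.55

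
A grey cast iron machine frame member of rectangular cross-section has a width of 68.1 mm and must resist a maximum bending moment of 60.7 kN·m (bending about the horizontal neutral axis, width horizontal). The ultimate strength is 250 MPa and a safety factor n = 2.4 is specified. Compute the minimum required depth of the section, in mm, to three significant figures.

σ_allow = 250/2.4 = 104.2 MPa.
For a rectangular section σ = 6M/(bh²), so h² = 6M/(b σ_allow) = 6×6.0700×10^7/(68.1×104.2) = 51340 mm².
h = 226.6 mm.

h = 227 mm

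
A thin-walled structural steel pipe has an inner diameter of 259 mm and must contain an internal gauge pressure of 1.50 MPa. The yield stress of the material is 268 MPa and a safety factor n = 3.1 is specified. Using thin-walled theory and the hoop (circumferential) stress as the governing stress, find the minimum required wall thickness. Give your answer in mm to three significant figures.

t = 2.25 mm

σ_allow = 268/3.1 = 86.45 MPa.
Hoop stress σ_h = pD/(2t), so t = pD/(2σ_allow) = 1.50×259/(2×86.45) = 2.247 mm.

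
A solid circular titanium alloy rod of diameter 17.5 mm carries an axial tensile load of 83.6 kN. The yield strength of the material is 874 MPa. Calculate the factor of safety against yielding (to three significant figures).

n = 2.51

A = πd²/4 = 240.5 mm².
σ = F/A = 83600/240.5 = 347.6 MPa.
n = 874/347.6 = 2.515.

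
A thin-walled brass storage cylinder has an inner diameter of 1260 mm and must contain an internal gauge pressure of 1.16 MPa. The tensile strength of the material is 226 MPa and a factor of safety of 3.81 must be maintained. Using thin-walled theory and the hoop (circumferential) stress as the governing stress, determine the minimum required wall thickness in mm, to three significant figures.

t = 12.3 mm

σ_allow = 226/3.81 = 59.32 MPa.
Hoop stress σ_h = pD/(2t), so t = pD/(2σ_allow) = 1.16×1260/(2×59.32) = 12.32 mm.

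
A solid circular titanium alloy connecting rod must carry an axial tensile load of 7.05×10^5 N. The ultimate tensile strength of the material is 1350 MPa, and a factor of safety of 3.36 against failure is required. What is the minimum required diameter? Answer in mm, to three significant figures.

Allowable stress σ_allow = 1350/3.36 = 401.8 MPa.
Required area A = F/σ_allow = 705000/401.8 = 1755 mm².
A = πd²/4 → d = √(4A/π) = 47.27 mm.

d = 47.3 mm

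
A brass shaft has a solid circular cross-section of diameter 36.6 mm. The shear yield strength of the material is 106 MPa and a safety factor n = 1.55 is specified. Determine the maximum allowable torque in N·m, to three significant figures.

τ_allow = 106/1.55 = 68.39 MPa.
For a solid shaft T_allow = τ_allow·πd³/16; πd³/16 = π×36.6³/16 = 9627 mm³.
T_allow = 68.39×9627 = 658300 N·mm = 658.3 N·m.

T_allow = 658 N·m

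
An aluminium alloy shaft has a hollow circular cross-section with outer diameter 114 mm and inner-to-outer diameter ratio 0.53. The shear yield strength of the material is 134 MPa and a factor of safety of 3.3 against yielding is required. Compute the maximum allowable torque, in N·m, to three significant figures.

τ_allow = 134/3.3 = 40.61 MPa.
For a hollow shaft T_allow = τ_allow·πd_o³(1−k⁴)/16 with 1−k⁴ = 0.9211, so πd_o³(1−k⁴)/16 = 267900 mm³.
T_allow = 40.61×267900 = 1.088×10^7 N·mm = 10880 N·m.

T_allow = 10900 N·m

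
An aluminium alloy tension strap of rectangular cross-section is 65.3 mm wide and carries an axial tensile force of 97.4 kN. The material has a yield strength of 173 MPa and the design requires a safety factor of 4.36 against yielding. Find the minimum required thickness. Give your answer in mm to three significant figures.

t = 37.6 mm

σ_allow = 173/4.36 = 39.68 MPa.
Required area A = F/σ_allow = 97400/39.68 = 2455 mm².
t = A/w = 2455/65.3 = 37.59 mm.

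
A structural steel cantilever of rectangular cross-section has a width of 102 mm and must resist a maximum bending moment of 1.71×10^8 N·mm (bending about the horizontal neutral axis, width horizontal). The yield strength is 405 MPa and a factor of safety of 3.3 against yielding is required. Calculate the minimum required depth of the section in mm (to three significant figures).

σ_allow = 405/3.3 = 122.7 MPa.
For a rectangular section σ = 6M/(bh²), so h² = 6M/(b σ_allow) = 6×1.7100×10^8/(102×122.7) = 81960 mm².
h = 286.3 mm.

h = 286 mm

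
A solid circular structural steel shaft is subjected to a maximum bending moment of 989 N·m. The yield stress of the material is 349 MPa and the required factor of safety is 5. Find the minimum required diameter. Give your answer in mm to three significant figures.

σ_allow = 349/5 = 69.80 MPa.
For a solid circular section σ = 32M/(πd³), so d³ = 32M/(π σ_allow) = 32×989000/(π×69.80) = 144300 mm³.
d = 52.45 mm.

d = 52.5 mm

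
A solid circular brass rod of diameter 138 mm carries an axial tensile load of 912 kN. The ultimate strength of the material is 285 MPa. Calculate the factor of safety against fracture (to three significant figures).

n = 4.67

A = πd²/4 = 14960 mm².
σ = F/A = 912000/14960 = 60.97 MPa.
n = 285/60.97 = 4.674.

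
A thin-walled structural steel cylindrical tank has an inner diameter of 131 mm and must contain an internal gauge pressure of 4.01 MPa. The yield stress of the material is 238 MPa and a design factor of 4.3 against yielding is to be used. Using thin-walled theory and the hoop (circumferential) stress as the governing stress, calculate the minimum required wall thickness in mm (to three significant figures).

t = 4.75 mm

σ_allow = 238/4.3 = 55.35 MPa.
Hoop stress σ_h = pD/(2t), so t = pD/(2σ_allow) = 4.01×131/(2×55.35) = 4.745 mm.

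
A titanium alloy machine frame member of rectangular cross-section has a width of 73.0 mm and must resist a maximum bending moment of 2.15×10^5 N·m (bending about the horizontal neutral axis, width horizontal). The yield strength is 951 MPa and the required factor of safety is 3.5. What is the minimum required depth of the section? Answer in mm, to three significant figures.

σ_allow = 951/3.5 = 271.7 MPa.
For a rectangular section σ = 6M/(bh²), so h² = 6M/(b σ_allow) = 6×2.1500×10^8/(73.0×271.7) = 65040 mm².
h = 255.0 mm.

h = 255 mm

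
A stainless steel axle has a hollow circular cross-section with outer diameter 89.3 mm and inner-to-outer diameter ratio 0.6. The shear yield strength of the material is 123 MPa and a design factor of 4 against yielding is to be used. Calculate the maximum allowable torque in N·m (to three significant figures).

T_allow = 3740 N·m

τ_allow = 123/4 = 30.75 MPa.
For a hollow shaft T_allow = τ_allow·πd_o³(1−k⁴)/16 with 1−k⁴ = 0.8704, so πd_o³(1−k⁴)/16 = 121700 mm³.
T_allow = 30.75×121700 = 3.742×10^6 N·mm = 3742 N·m.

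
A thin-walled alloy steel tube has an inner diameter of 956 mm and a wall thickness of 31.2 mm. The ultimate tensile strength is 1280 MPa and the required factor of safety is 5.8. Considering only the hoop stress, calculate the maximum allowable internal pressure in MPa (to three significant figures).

p_allow = 14.4 MPa

σ_allow = 1280/5.8 = 220.7 MPa.
σ_h = pD/(2t) → p_allow = 2σ_allow t/D = 2×220.7×31.2/956 = 14.40 MPa.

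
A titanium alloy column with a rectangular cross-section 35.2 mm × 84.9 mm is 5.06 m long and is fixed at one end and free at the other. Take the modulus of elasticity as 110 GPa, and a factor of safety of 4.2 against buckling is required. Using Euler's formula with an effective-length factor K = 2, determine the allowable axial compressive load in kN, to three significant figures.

P_allow = 0.779 kN

Buckling occurs about the weak axis: I_min = h·b³/12 = 84.9×35.2³/12 = 308600 mm⁴ (b = 35.2 mm is the smaller dimension).
Effective length L_e = KL = 2×5.06 m = 10120 mm.
Euler critical load P_cr = π²EI/L_e² = π²×110000×308600/10120² = 3271 N.
P_allow = P_cr/n = 3271/4.2 = 778.8 N.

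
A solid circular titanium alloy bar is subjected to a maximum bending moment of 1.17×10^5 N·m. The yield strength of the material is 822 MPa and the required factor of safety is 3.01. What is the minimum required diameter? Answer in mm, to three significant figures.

d = 163 mm

σ_allow = 822/3.01 = 273.1 MPa.
For a solid circular section σ = 32M/(πd³), so d³ = 32M/(π σ_allow) = 32×1.1700×10^8/(π×273.1) = 4.364×10^6 mm³.
d = 163.4 mm.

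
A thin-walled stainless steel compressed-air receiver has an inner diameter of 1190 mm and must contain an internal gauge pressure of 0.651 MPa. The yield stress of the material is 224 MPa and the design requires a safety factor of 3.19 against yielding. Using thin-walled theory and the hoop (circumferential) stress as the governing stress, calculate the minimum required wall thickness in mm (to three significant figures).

σ_allow = 224/3.19 = 70.22 MPa.
Hoop stress σ_h = pD/(2t), so t = pD/(2σ_allow) = 0.651×1190/(2×70.22) = 5.516 mm.

t = 5.52 mm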